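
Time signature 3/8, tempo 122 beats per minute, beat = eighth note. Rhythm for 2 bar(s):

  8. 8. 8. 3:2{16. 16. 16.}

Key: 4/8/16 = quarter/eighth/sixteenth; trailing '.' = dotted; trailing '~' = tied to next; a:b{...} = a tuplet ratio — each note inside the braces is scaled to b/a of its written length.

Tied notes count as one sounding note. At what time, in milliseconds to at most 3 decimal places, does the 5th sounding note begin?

note 5 onset = 5b = 2459.016ms

1. 0.0ms @ 0 + 737.705ms (3/2)
2. 737.705ms @ 3/2 + 737.705ms (3/2)
3. 1475.41ms @ 3 + 737.705ms (3/2)
4. 2213.115ms @ 9/2 + 245.902ms (1/2)
5. 2459.016ms @ 5 + 245.902ms (1/2)
6. 2704.918ms @ 11/2 + 245.902ms (1/2)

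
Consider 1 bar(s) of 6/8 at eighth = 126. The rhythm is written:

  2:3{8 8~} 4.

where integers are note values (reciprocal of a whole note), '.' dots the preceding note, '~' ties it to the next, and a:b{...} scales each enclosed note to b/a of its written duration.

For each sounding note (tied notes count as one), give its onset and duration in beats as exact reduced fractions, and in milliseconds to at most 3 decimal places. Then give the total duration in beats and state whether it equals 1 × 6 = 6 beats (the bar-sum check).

1) 0.0ms=0b +714.286ms=3/2b
2) 714.286ms=3/2b +2142.857ms=9/2b
Σ=6b of 6 (126bpm 6/8) — PASS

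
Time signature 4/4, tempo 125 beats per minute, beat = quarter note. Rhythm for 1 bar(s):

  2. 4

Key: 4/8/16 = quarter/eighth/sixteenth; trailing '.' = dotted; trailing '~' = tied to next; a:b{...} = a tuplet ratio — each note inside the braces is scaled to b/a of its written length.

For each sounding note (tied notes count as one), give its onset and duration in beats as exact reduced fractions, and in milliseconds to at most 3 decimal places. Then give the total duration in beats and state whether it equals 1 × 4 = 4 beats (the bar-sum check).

1) 0.0ms=0b +1440.0ms=3b
2) 1440.0ms=3b +480.0ms=1b
Σ=4b of 4 (125bpm 4/4) — PASS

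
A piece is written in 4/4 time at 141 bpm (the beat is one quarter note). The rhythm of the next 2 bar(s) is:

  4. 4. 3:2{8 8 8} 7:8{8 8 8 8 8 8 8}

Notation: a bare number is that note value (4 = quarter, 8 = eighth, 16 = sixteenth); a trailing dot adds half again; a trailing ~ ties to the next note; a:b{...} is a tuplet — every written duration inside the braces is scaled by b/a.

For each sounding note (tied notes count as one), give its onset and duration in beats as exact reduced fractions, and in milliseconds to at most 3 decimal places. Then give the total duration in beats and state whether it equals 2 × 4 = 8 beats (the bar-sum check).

1) 0.0ms=0b +638.298ms=3/2b
2) 638.298ms=3/2b +638.298ms=3/2b
3) 1276.596ms=3b +141.844ms=1/3b
4) 1418.44ms=10/3b +141.844ms=1/3b
5) 1560.284ms=11/3b +141.844ms=1/3b
6) 1702.128ms=4b +243.161ms=4/7b
7) 1945.289ms=32/7b +243.161ms=4/7b
8) 2188.45ms=36/7b +243.161ms=4/7b
9) 2431.611ms=40/7b +243.161ms=4/7b
10) 2674.772ms=44/7b +243.161ms=4/7b
11) 2917.933ms=48/7b +243.161ms=4/7b
12) 3161.094ms=52/7b +243.161ms=4/7b
Σ=8b of 8 (141bpm 4/4) — PASS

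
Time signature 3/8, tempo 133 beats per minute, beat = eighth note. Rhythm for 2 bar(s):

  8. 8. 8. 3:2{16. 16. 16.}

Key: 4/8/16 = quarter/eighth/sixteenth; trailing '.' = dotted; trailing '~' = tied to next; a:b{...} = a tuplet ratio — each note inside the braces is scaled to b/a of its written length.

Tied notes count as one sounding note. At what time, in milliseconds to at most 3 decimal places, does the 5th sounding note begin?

1. 0.0ms @ 0 + 676.692ms (3/2)
2. 676.692ms @ 3/2 + 676.692ms (3/2)
3. 1353.383ms @ 3 + 676.692ms (3/2)
4. 2030.075ms @ 9/2 + 225.564ms (1/2)
5. 2255.639ms @ 5 + 225.564ms (1/2)
6. 2481.203ms @ 11/2 + 225.564ms (1/2)

note 5 onset = 5b = 2255.639ms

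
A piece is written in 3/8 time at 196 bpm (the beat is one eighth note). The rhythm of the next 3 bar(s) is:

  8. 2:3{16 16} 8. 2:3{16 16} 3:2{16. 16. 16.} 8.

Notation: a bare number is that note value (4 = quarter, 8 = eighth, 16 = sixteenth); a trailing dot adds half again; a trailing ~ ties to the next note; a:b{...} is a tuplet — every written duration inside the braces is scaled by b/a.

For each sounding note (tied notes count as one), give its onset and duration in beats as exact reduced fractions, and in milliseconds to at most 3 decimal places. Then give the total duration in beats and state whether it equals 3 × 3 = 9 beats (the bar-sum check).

1) 0.0ms=0b +459.184ms=3/2b
2) 459.184ms=3/2b +229.592ms=3/4b
3) 688.776ms=9/4b +229.592ms=3/4b
4) 918.367ms=3b +459.184ms=3/2b
5) 1377.551ms=9/2b +229.592ms=3/4b
6) 1607.143ms=21/4b +229.592ms=3/4b
7) 1836.735ms=6b +153.061ms=1/2b
8) 1989.796ms=13/2b +153.061ms=1/2b
9) 2142.857ms=7b +153.061ms=1/2b
10) 2295.918ms=15/2b +459.184ms=3/2b
Σ=9b of 9 (196bpm 3/8) — PASS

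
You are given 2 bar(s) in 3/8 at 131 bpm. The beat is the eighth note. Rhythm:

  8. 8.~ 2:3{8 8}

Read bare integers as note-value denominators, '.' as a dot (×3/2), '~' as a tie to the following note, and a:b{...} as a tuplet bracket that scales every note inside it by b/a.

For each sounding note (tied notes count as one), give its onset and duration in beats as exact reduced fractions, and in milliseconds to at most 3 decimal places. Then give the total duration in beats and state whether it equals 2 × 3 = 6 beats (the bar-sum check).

1) 0.0ms=0b +687.023ms=3/2b
2) 687.023ms=3/2b +1374.046ms=3b
3) 2061.069ms=9/2b +687.023ms=3/2b
Σ=6b of 6 (131bpm 3/8) — PASS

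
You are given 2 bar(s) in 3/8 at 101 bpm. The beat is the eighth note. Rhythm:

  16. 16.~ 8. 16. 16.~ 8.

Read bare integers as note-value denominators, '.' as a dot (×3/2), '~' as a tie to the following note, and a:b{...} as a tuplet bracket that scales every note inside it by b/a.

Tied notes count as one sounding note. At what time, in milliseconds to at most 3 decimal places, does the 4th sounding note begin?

note 4 onset = 15/4b = 2227.723ms

1. 0.0ms @ 0 + 445.545ms (3/4)
2. 445.545ms @ 3/4 + 1336.634ms (9/4)
3. 1782.178ms @ 3 + 445.545ms (3/4)
4. 2227.723ms @ 15/4 + 1336.634ms (9/4)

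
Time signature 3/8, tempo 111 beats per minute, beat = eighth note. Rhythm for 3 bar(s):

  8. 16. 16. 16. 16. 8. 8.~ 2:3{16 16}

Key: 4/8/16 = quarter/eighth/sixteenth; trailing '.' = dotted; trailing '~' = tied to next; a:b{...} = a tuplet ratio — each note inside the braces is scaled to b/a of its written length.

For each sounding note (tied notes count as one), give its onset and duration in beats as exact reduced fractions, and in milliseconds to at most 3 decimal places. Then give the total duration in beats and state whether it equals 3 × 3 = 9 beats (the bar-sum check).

1) 0.0ms=0b +810.811ms=3/2b
2) 810.811ms=3/2b +405.405ms=3/4b
3) 1216.216ms=9/4b +405.405ms=3/4b
4) 1621.622ms=3b +405.405ms=3/4b
5) 2027.027ms=15/4b +405.405ms=3/4b
6) 2432.432ms=9/2b +810.811ms=3/2b
7) 3243.243ms=6b +1216.216ms=9/4b
8) 4459.459ms=33/4b +405.405ms=3/4b
Σ=9b of 9 (111bpm 3/8) — PASS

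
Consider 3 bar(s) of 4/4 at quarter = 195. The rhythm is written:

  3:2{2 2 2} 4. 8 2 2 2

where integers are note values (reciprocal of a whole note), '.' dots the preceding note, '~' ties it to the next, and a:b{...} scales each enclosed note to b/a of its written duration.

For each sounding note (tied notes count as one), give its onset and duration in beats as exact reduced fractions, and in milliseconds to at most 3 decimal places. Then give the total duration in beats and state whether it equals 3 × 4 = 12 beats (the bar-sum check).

1) 0.0ms=0b +410.256ms=4/3b
2) 410.256ms=4/3b +410.256ms=4/3b
3) 820.513ms=8/3b +410.256ms=4/3b
4) 1230.769ms=4b +461.538ms=3/2b
5) 1692.308ms=11/2b +153.846ms=1/2b
6) 1846.154ms=6b +615.385ms=2b
7) 2461.538ms=8b +615.385ms=2b
8) 3076.923ms=10b +615.385ms=2b
Σ=12b of 12 (195bpm 4/4) — PASS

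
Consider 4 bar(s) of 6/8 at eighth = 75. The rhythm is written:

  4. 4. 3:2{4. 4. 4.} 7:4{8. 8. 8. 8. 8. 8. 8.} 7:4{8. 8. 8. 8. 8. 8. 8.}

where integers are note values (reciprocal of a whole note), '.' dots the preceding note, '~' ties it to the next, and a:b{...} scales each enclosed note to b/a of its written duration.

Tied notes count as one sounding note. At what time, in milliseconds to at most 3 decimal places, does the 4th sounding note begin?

1. 0.0ms @ 0 + 2400.0ms (3)
2. 2400.0ms @ 3 + 2400.0ms (3)
3. 4800.0ms @ 6 + 1600.0ms (2)
4. 6400.0ms @ 8 + 1600.0ms (2)
5. 8000.0ms @ 10 + 1600.0ms (2)
6. 9600.0ms @ 12 + 685.714ms (6/7)
7. 10285.714ms @ 90/7 + 685.714ms (6/7)
8. 10971.429ms @ 96/7 + 685.714ms (6/7)
9. 11657.143ms @ 102/7 + 685.714ms (6/7)
10. 12342.857ms @ 108/7 + 685.714ms (6/7)
11. 13028.571ms @ 114/7 + 685.714ms (6/7)
12. 13714.286ms @ 120/7 + 685.714ms (6/7)
13. 14400.0ms @ 18 + 685.714ms (6/7)
14. 15085.714ms @ 132/7 + 685.714ms (6/7)
15. 15771.429ms @ 138/7 + 685.714ms (6/7)
16. 16457.143ms @ 144/7 + 685.714ms (6/7)
17. 17142.857ms @ 150/7 + 685.714ms (6/7)
18. 17828.571ms @ 156/7 + 685.714ms (6/7)
19. 18514.286ms @ 162/7 + 685.714ms (6/7)

note 4 onset = 8b = 6400.0ms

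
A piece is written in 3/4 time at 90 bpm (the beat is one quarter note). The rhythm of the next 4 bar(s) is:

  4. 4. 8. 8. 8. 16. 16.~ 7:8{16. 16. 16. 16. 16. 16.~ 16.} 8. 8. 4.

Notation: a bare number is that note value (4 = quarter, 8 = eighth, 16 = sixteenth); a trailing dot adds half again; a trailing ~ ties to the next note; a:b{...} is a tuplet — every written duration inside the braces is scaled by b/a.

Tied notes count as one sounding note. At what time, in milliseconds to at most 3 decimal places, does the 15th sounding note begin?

note 15 onset = 21/2b = 7000.0ms

1. 0.0ms @ 0 + 1000.0ms (3/2)
2. 1000.0ms @ 3/2 + 1000.0ms (3/2)
3. 2000.0ms @ 3 + 500.0ms (3/4)
4. 2500.0ms @ 15/4 + 500.0ms (3/4)
5. 3000.0ms @ 9/2 + 500.0ms (3/4)
6. 3500.0ms @ 21/4 + 250.0ms (3/8)
7. 3750.0ms @ 45/8 + 535.714ms (45/56)
8. 4285.714ms @ 45/7 + 285.714ms (3/7)
9. 4571.429ms @ 48/7 + 285.714ms (3/7)
10. 4857.143ms @ 51/7 + 285.714ms (3/7)
11. 5142.857ms @ 54/7 + 285.714ms (3/7)
12. 5428.571ms @ 57/7 + 571.429ms (6/7)
13. 6000.0ms @ 9 + 500.0ms (3/4)
14. 6500.0ms @ 39/4 + 500.0ms (3/4)
15. 7000.0ms @ 21/2 + 1000.0ms (3/2)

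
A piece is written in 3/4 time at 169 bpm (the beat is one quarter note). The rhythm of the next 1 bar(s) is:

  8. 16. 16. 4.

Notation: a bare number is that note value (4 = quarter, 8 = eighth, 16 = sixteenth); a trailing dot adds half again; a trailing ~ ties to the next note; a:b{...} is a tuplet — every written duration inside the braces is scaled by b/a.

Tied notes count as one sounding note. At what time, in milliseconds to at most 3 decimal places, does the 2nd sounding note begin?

note 2 onset = 3/4b = 266.272ms

1. 0.0ms @ 0 + 266.272ms (3/4)
2. 266.272ms @ 3/4 + 133.136ms (3/8)
3. 399.408ms @ 9/8 + 133.136ms (3/8)
4. 532.544ms @ 3/2 + 532.544ms (3/2)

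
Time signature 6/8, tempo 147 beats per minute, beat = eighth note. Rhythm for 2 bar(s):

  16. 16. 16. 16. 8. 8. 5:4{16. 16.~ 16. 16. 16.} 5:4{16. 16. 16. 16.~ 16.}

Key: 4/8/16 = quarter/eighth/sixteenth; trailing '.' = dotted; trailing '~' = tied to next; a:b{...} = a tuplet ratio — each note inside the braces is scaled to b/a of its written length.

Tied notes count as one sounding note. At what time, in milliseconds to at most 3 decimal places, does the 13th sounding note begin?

1. 0.0ms @ 0 + 306.122ms (3/4)
2. 306.122ms @ 3/4 + 306.122ms (3/4)
3. 612.245ms @ 3/2 + 306.122ms (3/4)
4. 918.367ms @ 9/4 + 306.122ms (3/4)
5. 1224.49ms @ 3 + 612.245ms (3/2)
6. 1836.735ms @ 9/2 + 612.245ms (3/2)
7. 2448.98ms @ 6 + 244.898ms (3/5)
8. 2693.878ms @ 33/5 + 489.796ms (6/5)
9. 3183.673ms @ 39/5 + 244.898ms (3/5)
10. 3428.571ms @ 42/5 + 244.898ms (3/5)
11. 3673.469ms @ 9 + 244.898ms (3/5)
12. 3918.367ms @ 48/5 + 244.898ms (3/5)
13. 4163.265ms @ 51/5 + 244.898ms (3/5)
14. 4408.163ms @ 54/5 + 489.796ms (6/5)

note 13 onset = 51/5b = 4163.265ms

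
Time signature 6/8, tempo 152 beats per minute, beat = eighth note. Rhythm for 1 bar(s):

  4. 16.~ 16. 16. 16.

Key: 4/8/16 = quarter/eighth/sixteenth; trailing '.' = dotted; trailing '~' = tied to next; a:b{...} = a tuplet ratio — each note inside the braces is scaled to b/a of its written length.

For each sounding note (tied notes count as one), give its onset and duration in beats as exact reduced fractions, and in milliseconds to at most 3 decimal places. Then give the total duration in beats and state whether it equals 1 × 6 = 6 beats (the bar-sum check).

1) 0.0ms=0b +1184.211ms=3b
2) 1184.211ms=3b +592.105ms=3/2b
3) 1776.316ms=9/2b +296.053ms=3/4b
4) 2072.368ms=21/4b +296.053ms=3/4b
Σ=6b of 6 (152bpm 6/8) — PASS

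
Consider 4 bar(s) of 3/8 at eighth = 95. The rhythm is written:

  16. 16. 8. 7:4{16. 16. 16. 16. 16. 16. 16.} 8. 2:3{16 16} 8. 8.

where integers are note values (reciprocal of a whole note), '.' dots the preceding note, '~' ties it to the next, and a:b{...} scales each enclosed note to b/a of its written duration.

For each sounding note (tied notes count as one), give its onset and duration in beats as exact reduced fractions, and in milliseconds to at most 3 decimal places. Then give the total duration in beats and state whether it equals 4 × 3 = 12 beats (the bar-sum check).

1) 0.0ms=0b +473.684ms=3/4b
2) 473.684ms=3/4b +473.684ms=3/4b
3) 947.368ms=3/2b +947.368ms=3/2b
4) 1894.737ms=3b +270.677ms=3/7b
5) 2165.414ms=24/7b +270.677ms=3/7b
6) 2436.09ms=27/7b +270.677ms=3/7b
7) 2706.767ms=30/7b +270.677ms=3/7b
8) 2977.444ms=33/7b +270.677ms=3/7b
9) 3248.12ms=36/7b +270.677ms=3/7b
10) 3518.797ms=39/7b +270.677ms=3/7b
11) 3789.474ms=6b +947.368ms=3/2b
12) 4736.842ms=15/2b +473.684ms=3/4b
13) 5210.526ms=33/4b +473.684ms=3/4b
14) 5684.211ms=9b +947.368ms=3/2b
15) 6631.579ms=21/2b +947.368ms=3/2b
Σ=12b of 12 (95bpm 3/8) — PASS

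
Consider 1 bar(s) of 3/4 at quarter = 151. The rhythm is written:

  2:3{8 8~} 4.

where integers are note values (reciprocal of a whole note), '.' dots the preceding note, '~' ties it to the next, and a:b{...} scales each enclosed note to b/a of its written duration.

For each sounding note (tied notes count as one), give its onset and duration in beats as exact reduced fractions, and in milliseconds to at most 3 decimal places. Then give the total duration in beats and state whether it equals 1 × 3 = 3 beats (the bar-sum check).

1) 0.0ms=0b +298.013ms=3/4b
2) 298.013ms=3/4b +894.04ms=9/4b
Σ=3b of 3 (151bpm 3/4) — PASS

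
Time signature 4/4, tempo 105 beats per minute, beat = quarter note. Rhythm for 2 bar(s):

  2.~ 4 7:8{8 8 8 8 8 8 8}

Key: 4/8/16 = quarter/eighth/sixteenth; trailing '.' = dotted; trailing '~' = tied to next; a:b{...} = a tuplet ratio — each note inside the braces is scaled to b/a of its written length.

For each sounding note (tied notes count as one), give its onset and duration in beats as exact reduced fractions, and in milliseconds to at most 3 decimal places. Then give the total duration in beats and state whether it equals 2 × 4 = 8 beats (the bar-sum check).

1) 0.0ms=0b +2285.714ms=4b
2) 2285.714ms=4b +326.531ms=4/7b
3) 2612.245ms=32/7b +326.531ms=4/7b
4) 2938.776ms=36/7b +326.531ms=4/7b
5) 3265.306ms=40/7b +326.531ms=4/7b
6) 3591.837ms=44/7b +326.531ms=4/7b
7) 3918.367ms=48/7b +326.531ms=4/7b
8) 4244.898ms=52/7b +326.531ms=4/7b
Σ=8b of 8 (105bpm 4/4) — PASS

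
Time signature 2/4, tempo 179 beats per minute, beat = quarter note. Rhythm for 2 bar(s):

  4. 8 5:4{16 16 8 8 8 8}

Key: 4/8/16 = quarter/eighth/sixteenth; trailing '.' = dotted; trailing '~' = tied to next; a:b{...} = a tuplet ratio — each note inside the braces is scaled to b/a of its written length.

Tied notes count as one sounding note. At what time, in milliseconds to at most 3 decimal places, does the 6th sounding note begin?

1. 0.0ms @ 0 + 502.793ms (3/2)
2. 502.793ms @ 3/2 + 167.598ms (1/2)
3. 670.391ms @ 2 + 67.039ms (1/5)
4. 737.43ms @ 11/5 + 67.039ms (1/5)
5. 804.469ms @ 12/5 + 134.078ms (2/5)
6. 938.547ms @ 14/5 + 134.078ms (2/5)
7. 1072.626ms @ 16/5 + 134.078ms (2/5)
8. 1206.704ms @ 18/5 + 134.078ms (2/5)

note 6 onset = 14/5b = 938.547ms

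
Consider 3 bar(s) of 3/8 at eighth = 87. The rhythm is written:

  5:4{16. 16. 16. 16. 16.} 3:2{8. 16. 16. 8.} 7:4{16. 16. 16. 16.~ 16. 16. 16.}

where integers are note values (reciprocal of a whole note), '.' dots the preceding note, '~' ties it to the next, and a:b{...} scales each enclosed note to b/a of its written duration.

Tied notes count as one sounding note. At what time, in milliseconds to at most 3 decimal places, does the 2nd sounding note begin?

1. 0.0ms @ 0 + 413.793ms (3/5)
2. 413.793ms @ 3/5 + 413.793ms (3/5)
3. 827.586ms @ 6/5 + 413.793ms (3/5)
4. 1241.379ms @ 9/5 + 413.793ms (3/5)
5. 1655.172ms @ 12/5 + 413.793ms (3/5)
6. 2068.966ms @ 3 + 689.655ms (1)
7. 2758.621ms @ 4 + 344.828ms (1/2)
8. 3103.448ms @ 9/2 + 344.828ms (1/2)
9. 3448.276ms @ 5 + 689.655ms (1)
10. 4137.931ms @ 6 + 295.567ms (3/7)
11. 4433.498ms @ 45/7 + 295.567ms (3/7)
12. 4729.064ms @ 48/7 + 295.567ms (3/7)
13. 5024.631ms @ 51/7 + 591.133ms (6/7)
14. 5615.764ms @ 57/7 + 295.567ms (3/7)
15. 5911.33ms @ 60/7 + 295.567ms (3/7)

note 2 onset = 3/5b = 413.793ms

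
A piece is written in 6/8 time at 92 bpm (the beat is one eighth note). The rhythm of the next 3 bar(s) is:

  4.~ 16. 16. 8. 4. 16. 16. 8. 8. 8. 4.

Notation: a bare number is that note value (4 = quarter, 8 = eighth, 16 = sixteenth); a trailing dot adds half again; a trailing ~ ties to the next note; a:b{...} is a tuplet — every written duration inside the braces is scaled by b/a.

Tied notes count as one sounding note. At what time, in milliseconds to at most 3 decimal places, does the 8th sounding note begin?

1. 0.0ms @ 0 + 2445.652ms (15/4)
2. 2445.652ms @ 15/4 + 489.13ms (3/4)
3. 2934.783ms @ 9/2 + 978.261ms (3/2)
4. 3913.043ms @ 6 + 1956.522ms (3)
5. 5869.565ms @ 9 + 489.13ms (3/4)
6. 6358.696ms @ 39/4 + 489.13ms (3/4)
7. 6847.826ms @ 21/2 + 978.261ms (3/2)
8. 7826.087ms @ 12 + 978.261ms (3/2)
9. 8804.348ms @ 27/2 + 978.261ms (3/2)
10. 9782.609ms @ 15 + 1956.522ms (3)

note 8 onset = 12b = 7826.087ms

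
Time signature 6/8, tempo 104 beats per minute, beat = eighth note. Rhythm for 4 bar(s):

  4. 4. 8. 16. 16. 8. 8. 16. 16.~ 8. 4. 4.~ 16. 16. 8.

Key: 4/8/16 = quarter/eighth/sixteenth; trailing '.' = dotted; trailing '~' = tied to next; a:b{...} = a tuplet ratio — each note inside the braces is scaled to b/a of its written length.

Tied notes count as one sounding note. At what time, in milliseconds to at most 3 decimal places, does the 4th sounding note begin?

1. 0.0ms @ 0 + 1730.769ms (3)
2. 1730.769ms @ 3 + 1730.769ms (3)
3. 3461.538ms @ 6 + 865.385ms (3/2)
4. 4326.923ms @ 15/2 + 432.692ms (3/4)
5. 4759.615ms @ 33/4 + 432.692ms (3/4)
6. 5192.308ms @ 9 + 865.385ms (3/2)
7. 6057.692ms @ 21/2 + 865.385ms (3/2)
8. 6923.077ms @ 12 + 432.692ms (3/4)
9. 7355.769ms @ 51/4 + 1298.077ms (9/4)
10. 8653.846ms @ 15 + 1730.769ms (3)
11. 10384.615ms @ 18 + 2163.462ms (15/4)
12. 12548.077ms @ 87/4 + 432.692ms (3/4)
13. 12980.769ms @ 45/2 + 865.385ms (3/2)

note 4 onset = 15/2b = 4326.923ms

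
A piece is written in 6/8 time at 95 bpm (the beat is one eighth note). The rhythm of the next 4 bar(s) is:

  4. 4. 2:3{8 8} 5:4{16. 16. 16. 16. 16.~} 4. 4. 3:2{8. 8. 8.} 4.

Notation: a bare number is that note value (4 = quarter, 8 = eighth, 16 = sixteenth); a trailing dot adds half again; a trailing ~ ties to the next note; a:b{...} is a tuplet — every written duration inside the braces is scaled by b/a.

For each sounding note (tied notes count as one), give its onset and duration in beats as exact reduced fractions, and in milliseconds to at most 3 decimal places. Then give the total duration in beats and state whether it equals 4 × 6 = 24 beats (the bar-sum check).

1) 0.0ms=0b +1894.737ms=3b
2) 1894.737ms=3b +1894.737ms=3b
3) 3789.474ms=6b +947.368ms=3/2b
4) 4736.842ms=15/2b +947.368ms=3/2b
5) 5684.211ms=9b +378.947ms=3/5b
6) 6063.158ms=48/5b +378.947ms=3/5b
7) 6442.105ms=51/5b +378.947ms=3/5b
8) 6821.053ms=54/5b +378.947ms=3/5b
9) 7200.0ms=57/5b +2273.684ms=18/5b
10) 9473.684ms=15b +1894.737ms=3b
11) 11368.421ms=18b +631.579ms=1b
12) 12000.0ms=19b +631.579ms=1b
13) 12631.579ms=20b +631.579ms=1b
14) 13263.158ms=21b +1894.737ms=3b
Σ=24b of 24 (95bpm 6/8) — PASS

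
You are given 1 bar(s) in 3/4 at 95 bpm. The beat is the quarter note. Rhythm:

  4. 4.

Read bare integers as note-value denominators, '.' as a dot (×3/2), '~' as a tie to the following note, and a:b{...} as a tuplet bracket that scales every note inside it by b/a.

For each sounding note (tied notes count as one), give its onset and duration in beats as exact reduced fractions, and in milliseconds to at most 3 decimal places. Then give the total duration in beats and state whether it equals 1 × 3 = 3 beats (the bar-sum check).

1) 0.0ms=0b +947.368ms=3/2b
2) 947.368ms=3/2b +947.368ms=3/2b
Σ=3b of 3 (95bpm 3/4) — PASS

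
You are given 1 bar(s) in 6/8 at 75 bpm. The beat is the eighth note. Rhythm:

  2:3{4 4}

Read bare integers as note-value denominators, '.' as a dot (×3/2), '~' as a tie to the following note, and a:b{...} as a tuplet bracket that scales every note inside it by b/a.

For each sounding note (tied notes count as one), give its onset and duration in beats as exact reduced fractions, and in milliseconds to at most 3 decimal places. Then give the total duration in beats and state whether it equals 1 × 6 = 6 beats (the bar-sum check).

1) 0.0ms=0b +2400.0ms=3b
2) 2400.0ms=3b +2400.0ms=3b
Σ=6b of 6 (75bpm 6/8) — PASS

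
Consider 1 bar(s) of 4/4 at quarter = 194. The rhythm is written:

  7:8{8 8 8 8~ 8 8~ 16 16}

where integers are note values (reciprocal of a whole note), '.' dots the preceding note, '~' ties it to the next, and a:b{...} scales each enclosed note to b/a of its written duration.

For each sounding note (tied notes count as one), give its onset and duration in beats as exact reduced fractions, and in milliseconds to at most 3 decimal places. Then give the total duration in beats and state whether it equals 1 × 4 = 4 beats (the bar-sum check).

1) 0.0ms=0b +176.73ms=4/7b
2) 176.73ms=4/7b +176.73ms=4/7b
3) 353.461ms=8/7b +176.73ms=4/7b
4) 530.191ms=12/7b +353.461ms=8/7b
5) 883.652ms=20/7b +265.096ms=6/7b
6) 1148.748ms=26/7b +88.365ms=2/7b
Σ=4b of 4 (194bpm 4/4) — PASS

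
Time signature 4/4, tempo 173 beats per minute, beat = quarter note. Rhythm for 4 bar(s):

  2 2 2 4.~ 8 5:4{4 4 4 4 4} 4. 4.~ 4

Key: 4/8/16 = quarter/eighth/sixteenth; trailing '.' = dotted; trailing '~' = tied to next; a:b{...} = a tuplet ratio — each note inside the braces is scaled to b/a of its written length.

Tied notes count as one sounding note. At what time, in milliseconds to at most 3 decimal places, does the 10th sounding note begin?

1. 0.0ms @ 0 + 693.642ms (2)
2. 693.642ms @ 2 + 693.642ms (2)
3. 1387.283ms @ 4 + 693.642ms (2)
4. 2080.925ms @ 6 + 693.642ms (2)
5. 2774.566ms @ 8 + 277.457ms (4/5)
6. 3052.023ms @ 44/5 + 277.457ms (4/5)
7. 3329.48ms @ 48/5 + 277.457ms (4/5)
8. 3606.936ms @ 52/5 + 277.457ms (4/5)
9. 3884.393ms @ 56/5 + 277.457ms (4/5)
10. 4161.85ms @ 12 + 520.231ms (3/2)
11. 4682.081ms @ 27/2 + 867.052ms (5/2)

note 10 onset = 12b = 4161.85ms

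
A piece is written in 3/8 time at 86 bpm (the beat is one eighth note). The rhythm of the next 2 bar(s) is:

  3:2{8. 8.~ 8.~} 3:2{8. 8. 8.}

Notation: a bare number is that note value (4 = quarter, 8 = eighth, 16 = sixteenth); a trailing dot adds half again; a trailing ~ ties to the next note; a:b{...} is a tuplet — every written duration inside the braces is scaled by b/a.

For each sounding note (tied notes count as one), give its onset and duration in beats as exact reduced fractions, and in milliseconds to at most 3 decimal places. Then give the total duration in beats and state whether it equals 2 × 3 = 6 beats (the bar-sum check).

1) 0.0ms=0b +697.674ms=1b
2) 697.674ms=1b +2093.023ms=3b
3) 2790.698ms=4b +697.674ms=1b
4) 3488.372ms=5b +697.674ms=1b
Σ=6b of 6 (86bpm 3/8) — PASS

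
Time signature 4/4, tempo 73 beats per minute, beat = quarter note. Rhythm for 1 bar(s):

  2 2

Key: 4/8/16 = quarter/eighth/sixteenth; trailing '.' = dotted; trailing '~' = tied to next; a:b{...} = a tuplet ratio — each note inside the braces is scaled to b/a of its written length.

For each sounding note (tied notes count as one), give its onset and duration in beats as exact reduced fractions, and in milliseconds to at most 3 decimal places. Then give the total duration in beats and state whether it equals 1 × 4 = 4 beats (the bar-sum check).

1) 0.0ms=0b +1643.836ms=2b
2) 1643.836ms=2b +1643.836ms=2b
Σ=4b of 4 (73bpm 4/4) — PASS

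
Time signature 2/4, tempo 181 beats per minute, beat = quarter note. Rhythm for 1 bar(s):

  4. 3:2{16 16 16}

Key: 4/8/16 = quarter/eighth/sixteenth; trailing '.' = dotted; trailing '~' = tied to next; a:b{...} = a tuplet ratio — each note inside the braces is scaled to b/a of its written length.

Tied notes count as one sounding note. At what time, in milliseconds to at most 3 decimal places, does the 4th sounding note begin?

1. 0.0ms @ 0 + 497.238ms (3/2)
2. 497.238ms @ 3/2 + 55.249ms (1/6)
3. 552.486ms @ 5/3 + 55.249ms (1/6)
4. 607.735ms @ 11/6 + 55.249ms (1/6)

note 4 onset = 11/6b = 607.735ms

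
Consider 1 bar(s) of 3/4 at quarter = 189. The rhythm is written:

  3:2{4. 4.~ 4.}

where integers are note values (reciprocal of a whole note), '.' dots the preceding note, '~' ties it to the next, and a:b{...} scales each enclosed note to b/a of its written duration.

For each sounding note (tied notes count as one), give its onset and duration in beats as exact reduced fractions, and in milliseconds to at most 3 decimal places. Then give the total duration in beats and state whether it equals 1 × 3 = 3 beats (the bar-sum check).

1) 0.0ms=0b +317.46ms=1b
2) 317.46ms=1b +634.921ms=2b
Σ=3b of 3 (189bpm 3/4) — PASS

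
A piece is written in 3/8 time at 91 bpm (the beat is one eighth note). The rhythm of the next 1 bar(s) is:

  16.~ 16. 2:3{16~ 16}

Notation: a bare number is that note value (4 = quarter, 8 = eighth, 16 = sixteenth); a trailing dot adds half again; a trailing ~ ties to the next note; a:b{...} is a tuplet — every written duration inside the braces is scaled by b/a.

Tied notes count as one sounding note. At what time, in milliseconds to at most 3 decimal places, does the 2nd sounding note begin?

note 2 onset = 3/2b = 989.011ms

1. 0.0ms @ 0 + 989.011ms (3/2)
2. 989.011ms @ 3/2 + 989.011ms (3/2)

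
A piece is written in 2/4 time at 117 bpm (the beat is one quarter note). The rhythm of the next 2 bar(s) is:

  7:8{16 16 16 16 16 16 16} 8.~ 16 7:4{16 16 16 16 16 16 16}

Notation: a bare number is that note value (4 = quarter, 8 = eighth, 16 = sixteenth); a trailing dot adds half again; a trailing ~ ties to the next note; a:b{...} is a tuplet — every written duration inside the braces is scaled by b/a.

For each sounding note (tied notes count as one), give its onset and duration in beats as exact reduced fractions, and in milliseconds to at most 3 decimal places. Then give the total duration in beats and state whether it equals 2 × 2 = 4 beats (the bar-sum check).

1) 0.0ms=0b +146.52ms=2/7b
2) 146.52ms=2/7b +146.52ms=2/7b
3) 293.04ms=4/7b +146.52ms=2/7b
4) 439.56ms=6/7b +146.52ms=2/7b
5) 586.081ms=8/7b +146.52ms=2/7b
6) 732.601ms=10/7b +146.52ms=2/7b
7) 879.121ms=12/7b +146.52ms=2/7b
8) 1025.641ms=2b +512.821ms=1b
9) 1538.462ms=3b +73.26ms=1/7b
10) 1611.722ms=22/7b +73.26ms=1/7b
11) 1684.982ms=23/7b +73.26ms=1/7b
12) 1758.242ms=24/7b +73.26ms=1/7b
13) 1831.502ms=25/7b +73.26ms=1/7b
14) 1904.762ms=26/7b +73.26ms=1/7b
15) 1978.022ms=27/7b +73.26ms=1/7b
Σ=4b of 4 (117bpm 2/4) — PASS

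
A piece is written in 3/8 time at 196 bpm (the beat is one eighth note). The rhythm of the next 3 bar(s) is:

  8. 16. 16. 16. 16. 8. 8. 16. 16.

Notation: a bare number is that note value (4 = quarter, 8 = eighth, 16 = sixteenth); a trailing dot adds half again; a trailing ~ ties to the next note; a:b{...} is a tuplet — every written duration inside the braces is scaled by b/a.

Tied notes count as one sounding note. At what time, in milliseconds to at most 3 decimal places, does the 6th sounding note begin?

1. 0.0ms @ 0 + 459.184ms (3/2)
2. 459.184ms @ 3/2 + 229.592ms (3/4)
3. 688.776ms @ 9/4 + 229.592ms (3/4)
4. 918.367ms @ 3 + 229.592ms (3/4)
5. 1147.959ms @ 15/4 + 229.592ms (3/4)
6. 1377.551ms @ 9/2 + 459.184ms (3/2)
7. 1836.735ms @ 6 + 459.184ms (3/2)
8. 2295.918ms @ 15/2 + 229.592ms (3/4)
9. 2525.51ms @ 33/4 + 229.592ms (3/4)

note 6 onset = 9/2b = 1377.551ms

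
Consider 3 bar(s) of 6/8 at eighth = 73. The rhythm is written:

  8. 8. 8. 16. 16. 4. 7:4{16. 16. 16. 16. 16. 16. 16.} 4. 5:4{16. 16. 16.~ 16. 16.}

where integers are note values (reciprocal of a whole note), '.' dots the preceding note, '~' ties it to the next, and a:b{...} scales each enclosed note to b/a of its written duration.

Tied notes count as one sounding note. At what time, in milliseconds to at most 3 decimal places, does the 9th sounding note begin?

note 9 onset = 69/7b = 8101.761ms

1. 0.0ms @ 0 + 1232.877ms (3/2)
2. 1232.877ms @ 3/2 + 1232.877ms (3/2)
3. 2465.753ms @ 3 + 1232.877ms (3/2)
4. 3698.63ms @ 9/2 + 616.438ms (3/4)
5. 4315.068ms @ 21/4 + 616.438ms (3/4)
6. 4931.507ms @ 6 + 2465.753ms (3)
7. 7397.26ms @ 9 + 352.25ms (3/7)
8. 7749.511ms @ 66/7 + 352.25ms (3/7)
9. 8101.761ms @ 69/7 + 352.25ms (3/7)
10. 8454.012ms @ 72/7 + 352.25ms (3/7)
11. 8806.262ms @ 75/7 + 352.25ms (3/7)
12. 9158.513ms @ 78/7 + 352.25ms (3/7)
13. 9510.763ms @ 81/7 + 352.25ms (3/7)
14. 9863.014ms @ 12 + 2465.753ms (3)
15. 12328.767ms @ 15 + 493.151ms (3/5)
16. 12821.918ms @ 78/5 + 493.151ms (3/5)
17. 13315.068ms @ 81/5 + 986.301ms (6/5)
18. 14301.37ms @ 87/5 + 493.151ms (3/5)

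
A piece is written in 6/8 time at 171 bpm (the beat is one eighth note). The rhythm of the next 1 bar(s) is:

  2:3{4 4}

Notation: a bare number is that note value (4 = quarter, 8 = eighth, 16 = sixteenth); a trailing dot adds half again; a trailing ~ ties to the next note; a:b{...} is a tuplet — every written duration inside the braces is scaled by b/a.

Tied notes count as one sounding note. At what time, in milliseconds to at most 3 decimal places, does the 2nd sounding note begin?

1. 0.0ms @ 0 + 1052.632ms (3)
2. 1052.632ms @ 3 + 1052.632ms (3)

note 2 onset = 3b = 1052.632ms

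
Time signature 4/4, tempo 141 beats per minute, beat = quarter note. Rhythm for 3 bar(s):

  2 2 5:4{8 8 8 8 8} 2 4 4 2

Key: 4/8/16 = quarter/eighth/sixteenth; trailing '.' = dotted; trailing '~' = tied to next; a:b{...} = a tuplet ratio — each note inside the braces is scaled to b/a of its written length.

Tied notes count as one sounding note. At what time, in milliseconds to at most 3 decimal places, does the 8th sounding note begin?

note 8 onset = 6b = 2553.191ms

1. 0.0ms @ 0 + 851.064ms (2)
2. 851.064ms @ 2 + 851.064ms (2)
3. 1702.128ms @ 4 + 170.213ms (2/5)
4. 1872.34ms @ 22/5 + 170.213ms (2/5)
5. 2042.553ms @ 24/5 + 170.213ms (2/5)
6. 2212.766ms @ 26/5 + 170.213ms (2/5)
7. 2382.979ms @ 28/5 + 170.213ms (2/5)
8. 2553.191ms @ 6 + 851.064ms (2)
9. 3404.255ms @ 8 + 425.532ms (1)
10. 3829.787ms @ 9 + 425.532ms (1)
11. 4255.319ms @ 10 + 851.064ms (2)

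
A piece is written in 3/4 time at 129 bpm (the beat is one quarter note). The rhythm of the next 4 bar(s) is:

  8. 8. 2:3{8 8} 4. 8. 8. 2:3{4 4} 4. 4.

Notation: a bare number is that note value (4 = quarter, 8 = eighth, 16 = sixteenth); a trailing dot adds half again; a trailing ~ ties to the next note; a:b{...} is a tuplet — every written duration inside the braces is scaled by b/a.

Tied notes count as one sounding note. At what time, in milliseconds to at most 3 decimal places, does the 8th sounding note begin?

note 8 onset = 6b = 2790.698ms

1. 0.0ms @ 0 + 348.837ms (3/4)
2. 348.837ms @ 3/4 + 348.837ms (3/4)
3. 697.674ms @ 3/2 + 348.837ms (3/4)
4. 1046.512ms @ 9/4 + 348.837ms (3/4)
5. 1395.349ms @ 3 + 697.674ms (3/2)
6. 2093.023ms @ 9/2 + 348.837ms (3/4)
7. 2441.86ms @ 21/4 + 348.837ms (3/4)
8. 2790.698ms @ 6 + 697.674ms (3/2)
9. 3488.372ms @ 15/2 + 697.674ms (3/2)
10. 4186.047ms @ 9 + 697.674ms (3/2)
11. 4883.721ms @ 21/2 + 697.674ms (3/2)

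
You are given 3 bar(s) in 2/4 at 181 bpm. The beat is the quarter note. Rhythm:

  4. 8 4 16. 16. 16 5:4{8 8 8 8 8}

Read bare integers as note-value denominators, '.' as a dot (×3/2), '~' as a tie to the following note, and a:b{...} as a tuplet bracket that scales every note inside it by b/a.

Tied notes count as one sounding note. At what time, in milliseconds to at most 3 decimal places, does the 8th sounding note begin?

note 8 onset = 22/5b = 1458.564ms

1. 0.0ms @ 0 + 497.238ms (3/2)
2. 497.238ms @ 3/2 + 165.746ms (1/2)
3. 662.983ms @ 2 + 331.492ms (1)
4. 994.475ms @ 3 + 124.309ms (3/8)
5. 1118.785ms @ 27/8 + 124.309ms (3/8)
6. 1243.094ms @ 15/4 + 82.873ms (1/4)
7. 1325.967ms @ 4 + 132.597ms (2/5)
8. 1458.564ms @ 22/5 + 132.597ms (2/5)
9. 1591.16ms @ 24/5 + 132.597ms (2/5)
10. 1723.757ms @ 26/5 + 132.597ms (2/5)
11. 1856.354ms @ 28/5 + 132.597ms (2/5)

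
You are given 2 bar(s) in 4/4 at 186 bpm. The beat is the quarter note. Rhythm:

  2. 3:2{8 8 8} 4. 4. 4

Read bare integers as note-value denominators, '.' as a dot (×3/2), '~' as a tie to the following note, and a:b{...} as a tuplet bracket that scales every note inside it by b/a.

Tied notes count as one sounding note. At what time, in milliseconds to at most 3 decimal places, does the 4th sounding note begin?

1. 0.0ms @ 0 + 967.742ms (3)
2. 967.742ms @ 3 + 107.527ms (1/3)
3. 1075.269ms @ 10/3 + 107.527ms (1/3)
4. 1182.796ms @ 11/3 + 107.527ms (1/3)
5. 1290.323ms @ 4 + 483.871ms (3/2)
6. 1774.194ms @ 11/2 + 483.871ms (3/2)
7. 2258.065ms @ 7 + 322.581ms (1)

note 4 onset = 11/3b = 1182.796ms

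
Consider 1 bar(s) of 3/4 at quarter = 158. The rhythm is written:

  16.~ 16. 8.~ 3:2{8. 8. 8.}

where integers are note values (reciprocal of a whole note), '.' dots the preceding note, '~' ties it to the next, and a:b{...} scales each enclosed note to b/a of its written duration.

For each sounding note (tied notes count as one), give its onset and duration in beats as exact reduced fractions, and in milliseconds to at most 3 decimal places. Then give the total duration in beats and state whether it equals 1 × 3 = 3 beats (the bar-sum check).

1) 0.0ms=0b +284.81ms=3/4b
2) 284.81ms=3/4b +474.684ms=5/4b
3) 759.494ms=2b +189.873ms=1/2b
4) 949.367ms=5/2b +189.873ms=1/2b
Σ=3b of 3 (158bpm 3/4) — PASS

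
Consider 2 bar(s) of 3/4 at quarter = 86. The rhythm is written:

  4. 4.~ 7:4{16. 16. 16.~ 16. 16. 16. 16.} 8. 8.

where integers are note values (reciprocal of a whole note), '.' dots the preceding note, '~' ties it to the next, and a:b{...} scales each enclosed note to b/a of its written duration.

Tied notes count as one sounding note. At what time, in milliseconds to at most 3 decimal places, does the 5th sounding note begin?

1. 0.0ms @ 0 + 1046.512ms (3/2)
2. 1046.512ms @ 3/2 + 1196.013ms (12/7)
3. 2242.525ms @ 45/14 + 149.502ms (3/14)
4. 2392.027ms @ 24/7 + 299.003ms (3/7)
5. 2691.03ms @ 27/7 + 149.502ms (3/14)
6. 2840.532ms @ 57/14 + 149.502ms (3/14)
7. 2990.033ms @ 30/7 + 149.502ms (3/14)
8. 3139.535ms @ 9/2 + 523.256ms (3/4)
9. 3662.791ms @ 21/4 + 523.256ms (3/4)

note 5 onset = 27/7b = 2691.03ms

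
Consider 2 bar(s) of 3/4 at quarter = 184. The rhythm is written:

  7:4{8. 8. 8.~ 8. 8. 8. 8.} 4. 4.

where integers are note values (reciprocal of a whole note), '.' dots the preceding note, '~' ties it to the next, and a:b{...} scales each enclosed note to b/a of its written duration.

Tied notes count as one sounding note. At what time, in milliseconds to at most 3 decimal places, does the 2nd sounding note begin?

1. 0.0ms @ 0 + 139.752ms (3/7)
2. 139.752ms @ 3/7 + 139.752ms (3/7)
3. 279.503ms @ 6/7 + 279.503ms (6/7)
4. 559.006ms @ 12/7 + 139.752ms (3/7)
5. 698.758ms @ 15/7 + 139.752ms (3/7)
6. 838.509ms @ 18/7 + 139.752ms (3/7)
7. 978.261ms @ 3 + 489.13ms (3/2)
8. 1467.391ms @ 9/2 + 489.13ms (3/2)

note 2 onset = 3/7b = 139.752ms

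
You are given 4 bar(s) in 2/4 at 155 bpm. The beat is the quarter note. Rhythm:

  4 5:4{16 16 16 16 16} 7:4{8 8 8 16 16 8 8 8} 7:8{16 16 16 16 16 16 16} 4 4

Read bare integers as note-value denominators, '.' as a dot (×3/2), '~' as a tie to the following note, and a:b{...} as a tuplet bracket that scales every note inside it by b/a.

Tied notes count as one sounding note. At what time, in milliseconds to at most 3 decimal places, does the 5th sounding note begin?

1. 0.0ms @ 0 + 387.097ms (1)
2. 387.097ms @ 1 + 77.419ms (1/5)
3. 464.516ms @ 6/5 + 77.419ms (1/5)
4. 541.935ms @ 7/5 + 77.419ms (1/5)
5. 619.355ms @ 8/5 + 77.419ms (1/5)
6. 696.774ms @ 9/5 + 77.419ms (1/5)
7. 774.194ms @ 2 + 110.599ms (2/7)
8. 884.793ms @ 16/7 + 110.599ms (2/7)
9. 995.392ms @ 18/7 + 110.599ms (2/7)
10. 1105.991ms @ 20/7 + 55.3ms (1/7)
11. 1161.29ms @ 3 + 55.3ms (1/7)
12. 1216.59ms @ 22/7 + 110.599ms (2/7)
13. 1327.189ms @ 24/7 + 110.599ms (2/7)
14. 1437.788ms @ 26/7 + 110.599ms (2/7)
15. 1548.387ms @ 4 + 110.599ms (2/7)
16. 1658.986ms @ 30/7 + 110.599ms (2/7)
17. 1769.585ms @ 32/7 + 110.599ms (2/7)
18. 1880.184ms @ 34/7 + 110.599ms (2/7)
19. 1990.783ms @ 36/7 + 110.599ms (2/7)
20. 2101.382ms @ 38/7 + 110.599ms (2/7)
21. 2211.982ms @ 40/7 + 110.599ms (2/7)
22. 2322.581ms @ 6 + 387.097ms (1)
23. 2709.677ms @ 7 + 387.097ms (1)

note 5 onset = 8/5b = 619.355ms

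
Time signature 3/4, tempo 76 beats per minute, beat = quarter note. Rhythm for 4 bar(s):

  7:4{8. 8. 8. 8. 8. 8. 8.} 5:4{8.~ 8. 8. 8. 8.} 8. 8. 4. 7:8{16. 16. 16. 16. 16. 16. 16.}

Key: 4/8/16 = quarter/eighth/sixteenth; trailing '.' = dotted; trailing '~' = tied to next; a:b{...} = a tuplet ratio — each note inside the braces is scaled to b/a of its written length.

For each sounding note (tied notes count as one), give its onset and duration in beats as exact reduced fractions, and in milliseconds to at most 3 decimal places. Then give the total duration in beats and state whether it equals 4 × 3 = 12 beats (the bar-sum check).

1) 0.0ms=0b +338.346ms=3/7b
2) 338.346ms=3/7b +338.346ms=3/7b
3) 676.692ms=6/7b +338.346ms=3/7b
4) 1015.038ms=9/7b +338.346ms=3/7b
5) 1353.383ms=12/7b +338.346ms=3/7b
6) 1691.729ms=15/7b +338.346ms=3/7b
7) 2030.075ms=18/7b +338.346ms=3/7b
8) 2368.421ms=3b +947.368ms=6/5b
9) 3315.789ms=21/5b +473.684ms=3/5b
10) 3789.474ms=24/5b +473.684ms=3/5b
11) 4263.158ms=27/5b +473.684ms=3/5b
12) 4736.842ms=6b +592.105ms=3/4b
13) 5328.947ms=27/4b +592.105ms=3/4b
14) 5921.053ms=15/2b +1184.211ms=3/2b
15) 7105.263ms=9b +338.346ms=3/7b
16) 7443.609ms=66/7b +338.346ms=3/7b
17) 7781.955ms=69/7b +338.346ms=3/7b
18) 8120.301ms=72/7b +338.346ms=3/7b
19) 8458.647ms=75/7b +338.346ms=3/7b
20) 8796.992ms=78/7b +338.346ms=3/7b
21) 9135.338ms=81/7b +338.346ms=3/7b
Σ=12b of 12 (76bpm 3/4) — PASS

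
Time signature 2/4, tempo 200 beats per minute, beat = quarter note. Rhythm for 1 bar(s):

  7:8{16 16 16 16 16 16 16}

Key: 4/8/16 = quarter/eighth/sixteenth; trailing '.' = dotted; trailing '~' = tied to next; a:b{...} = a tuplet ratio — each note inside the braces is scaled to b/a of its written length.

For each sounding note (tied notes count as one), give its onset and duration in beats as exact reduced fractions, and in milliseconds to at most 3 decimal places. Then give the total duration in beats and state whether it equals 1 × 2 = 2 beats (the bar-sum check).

1) 0.0ms=0b +85.714ms=2/7b
2) 85.714ms=2/7b +85.714ms=2/7b
3) 171.429ms=4/7b +85.714ms=2/7b
4) 257.143ms=6/7b +85.714ms=2/7b
5) 342.857ms=8/7b +85.714ms=2/7b
6) 428.571ms=10/7b +85.714ms=2/7b
7) 514.286ms=12/7b +85.714ms=2/7b
Σ=2b of 2 (200bpm 2/4) — PASS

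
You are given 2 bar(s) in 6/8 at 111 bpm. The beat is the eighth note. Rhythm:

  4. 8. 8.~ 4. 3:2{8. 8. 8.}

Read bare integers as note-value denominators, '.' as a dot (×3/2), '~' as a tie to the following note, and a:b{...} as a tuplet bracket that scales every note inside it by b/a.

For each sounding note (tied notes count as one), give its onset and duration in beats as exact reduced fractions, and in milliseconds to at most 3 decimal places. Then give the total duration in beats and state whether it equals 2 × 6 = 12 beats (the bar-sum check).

1) 0.0ms=0b +1621.622ms=3b
2) 1621.622ms=3b +810.811ms=3/2b
3) 2432.432ms=9/2b +2432.432ms=9/2b
4) 4864.865ms=9b +540.541ms=1b
5) 5405.405ms=10b +540.541ms=1b
6) 5945.946ms=11b +540.541ms=1b
Σ=12b of 12 (111bpm 6/8) — PASS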